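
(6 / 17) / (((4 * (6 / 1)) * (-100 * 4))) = -1 / 27200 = -0.00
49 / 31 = 1.58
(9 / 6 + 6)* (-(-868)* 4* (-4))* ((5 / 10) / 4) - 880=-13900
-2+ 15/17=-19/17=-1.12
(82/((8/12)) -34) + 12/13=89.92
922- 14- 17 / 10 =9063 / 10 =906.30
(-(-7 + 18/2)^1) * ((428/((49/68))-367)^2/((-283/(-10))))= -2473532820/679483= -3640.32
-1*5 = -5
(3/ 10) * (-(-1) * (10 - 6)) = 6/ 5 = 1.20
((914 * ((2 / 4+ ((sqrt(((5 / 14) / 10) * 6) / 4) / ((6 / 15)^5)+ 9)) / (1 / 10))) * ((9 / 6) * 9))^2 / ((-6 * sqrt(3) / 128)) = -21145140363784275 * sqrt(3) / 896 - 75332486953125 * sqrt(14) / 7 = -81142418578228.70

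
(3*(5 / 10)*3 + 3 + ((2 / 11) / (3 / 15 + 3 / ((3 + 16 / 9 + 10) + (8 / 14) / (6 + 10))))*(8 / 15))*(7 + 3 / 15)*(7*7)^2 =55295860746 / 413215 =133818.62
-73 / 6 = -12.17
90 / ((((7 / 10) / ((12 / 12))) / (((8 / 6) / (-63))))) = -400 / 147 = -2.72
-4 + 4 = 0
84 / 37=2.27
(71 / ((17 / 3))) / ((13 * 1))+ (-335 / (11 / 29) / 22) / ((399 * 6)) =121254109 / 128035908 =0.95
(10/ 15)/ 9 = 2/ 27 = 0.07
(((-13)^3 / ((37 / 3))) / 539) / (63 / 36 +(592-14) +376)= -26364 / 76242089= -0.00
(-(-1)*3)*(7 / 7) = 3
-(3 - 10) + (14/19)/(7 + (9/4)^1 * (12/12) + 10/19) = 5257/743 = 7.08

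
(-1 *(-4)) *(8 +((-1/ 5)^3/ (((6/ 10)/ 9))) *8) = 704/ 25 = 28.16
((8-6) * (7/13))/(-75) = -14/975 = -0.01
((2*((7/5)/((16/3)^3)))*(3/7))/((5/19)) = 1539/51200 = 0.03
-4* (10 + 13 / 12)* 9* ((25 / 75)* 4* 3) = -1596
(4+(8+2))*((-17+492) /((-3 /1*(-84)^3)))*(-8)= -475 /15876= -0.03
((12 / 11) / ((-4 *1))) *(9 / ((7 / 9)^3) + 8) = -27915 / 3773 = -7.40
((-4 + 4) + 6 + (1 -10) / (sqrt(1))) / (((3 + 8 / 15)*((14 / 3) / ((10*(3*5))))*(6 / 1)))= -3375 / 742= -4.55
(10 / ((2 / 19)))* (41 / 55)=779 / 11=70.82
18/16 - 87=-687/8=-85.88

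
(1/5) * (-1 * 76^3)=-438976/5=-87795.20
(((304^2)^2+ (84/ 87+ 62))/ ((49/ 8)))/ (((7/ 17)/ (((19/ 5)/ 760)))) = 168422941586/ 9947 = 16932033.94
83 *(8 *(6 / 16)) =249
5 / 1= 5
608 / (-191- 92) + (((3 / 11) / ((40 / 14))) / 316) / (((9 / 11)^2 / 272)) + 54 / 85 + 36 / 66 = -95375359 / 112880493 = -0.84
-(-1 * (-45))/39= -15/13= -1.15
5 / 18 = 0.28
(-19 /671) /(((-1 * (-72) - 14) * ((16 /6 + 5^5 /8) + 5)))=-228 /186008581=-0.00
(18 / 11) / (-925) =-18 / 10175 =-0.00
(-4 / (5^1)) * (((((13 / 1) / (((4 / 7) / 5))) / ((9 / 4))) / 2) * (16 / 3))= -2912 / 27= -107.85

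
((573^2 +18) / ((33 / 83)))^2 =82523906927289 / 121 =682015759729.66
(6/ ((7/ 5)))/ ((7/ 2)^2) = 0.35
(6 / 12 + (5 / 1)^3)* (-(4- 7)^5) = 60993 / 2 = 30496.50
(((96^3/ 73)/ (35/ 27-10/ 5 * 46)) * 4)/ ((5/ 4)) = -382205952/ 893885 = -427.58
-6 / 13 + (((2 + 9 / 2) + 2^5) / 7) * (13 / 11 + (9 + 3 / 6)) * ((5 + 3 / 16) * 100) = 6339029 / 208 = 30476.10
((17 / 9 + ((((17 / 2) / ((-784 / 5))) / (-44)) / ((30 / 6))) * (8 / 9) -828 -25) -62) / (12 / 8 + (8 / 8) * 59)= -23624005 / 1565256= -15.09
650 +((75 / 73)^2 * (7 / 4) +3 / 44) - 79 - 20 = 32411347 / 58619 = 552.92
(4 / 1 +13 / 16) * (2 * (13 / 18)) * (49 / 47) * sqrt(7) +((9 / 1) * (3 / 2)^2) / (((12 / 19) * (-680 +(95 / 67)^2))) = -2302857 / 48695920 +49049 * sqrt(7) / 6768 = 19.13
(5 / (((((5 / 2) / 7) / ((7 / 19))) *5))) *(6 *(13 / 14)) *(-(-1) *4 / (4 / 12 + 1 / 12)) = 26208 / 475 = 55.17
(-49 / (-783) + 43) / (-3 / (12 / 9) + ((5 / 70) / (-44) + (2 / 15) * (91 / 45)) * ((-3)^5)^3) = -0.00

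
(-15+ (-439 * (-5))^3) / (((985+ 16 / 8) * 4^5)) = 377698745 / 36096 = 10463.73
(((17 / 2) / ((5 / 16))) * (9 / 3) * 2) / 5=816 / 25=32.64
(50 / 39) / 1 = 50 / 39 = 1.28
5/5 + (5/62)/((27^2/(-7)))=45163/45198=1.00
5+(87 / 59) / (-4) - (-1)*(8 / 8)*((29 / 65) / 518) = 18404077 / 3973060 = 4.63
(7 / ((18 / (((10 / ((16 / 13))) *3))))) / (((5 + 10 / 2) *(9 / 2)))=91 / 432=0.21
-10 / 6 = -5 / 3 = -1.67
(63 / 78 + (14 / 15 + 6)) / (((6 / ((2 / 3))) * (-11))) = -3019 / 38610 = -0.08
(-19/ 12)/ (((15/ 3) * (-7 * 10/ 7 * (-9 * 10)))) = -19/ 54000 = -0.00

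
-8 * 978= -7824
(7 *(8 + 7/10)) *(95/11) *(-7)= -80997/22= -3681.68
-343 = -343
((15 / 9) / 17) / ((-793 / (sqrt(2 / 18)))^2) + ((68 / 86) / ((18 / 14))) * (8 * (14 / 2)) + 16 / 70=15059912306749 / 434405744955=34.67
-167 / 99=-1.69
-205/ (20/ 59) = -2419/ 4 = -604.75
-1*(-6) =6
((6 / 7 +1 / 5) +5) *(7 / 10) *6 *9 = 228.96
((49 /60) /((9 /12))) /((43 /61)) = 2989 /1935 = 1.54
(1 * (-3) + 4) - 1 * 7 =-6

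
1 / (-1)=-1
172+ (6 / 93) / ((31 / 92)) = 165476 / 961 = 172.19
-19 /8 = -2.38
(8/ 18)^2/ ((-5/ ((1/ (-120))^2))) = -0.00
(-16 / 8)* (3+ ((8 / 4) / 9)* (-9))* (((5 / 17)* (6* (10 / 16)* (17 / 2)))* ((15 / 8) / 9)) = -125 / 32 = -3.91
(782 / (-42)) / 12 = -391 / 252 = -1.55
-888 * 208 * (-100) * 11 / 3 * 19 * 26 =33456051200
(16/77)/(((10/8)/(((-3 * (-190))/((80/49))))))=3192/55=58.04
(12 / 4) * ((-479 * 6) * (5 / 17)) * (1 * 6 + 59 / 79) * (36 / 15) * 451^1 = -24870986712 / 1343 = -18518977.45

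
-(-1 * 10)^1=10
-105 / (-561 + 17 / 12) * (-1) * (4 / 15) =-336 / 6715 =-0.05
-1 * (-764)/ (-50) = -382/ 25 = -15.28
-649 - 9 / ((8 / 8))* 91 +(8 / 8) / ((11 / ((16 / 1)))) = -16132 / 11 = -1466.55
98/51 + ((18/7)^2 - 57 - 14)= -156103/2499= -62.47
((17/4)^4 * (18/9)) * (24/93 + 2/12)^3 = 41179110319/823661568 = 50.00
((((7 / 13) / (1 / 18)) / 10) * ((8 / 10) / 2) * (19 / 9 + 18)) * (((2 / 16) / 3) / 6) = 1267 / 23400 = 0.05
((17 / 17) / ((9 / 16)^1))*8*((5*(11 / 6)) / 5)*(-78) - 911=-26503 / 9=-2944.78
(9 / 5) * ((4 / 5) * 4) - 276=-6756 / 25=-270.24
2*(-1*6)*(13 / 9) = -52 / 3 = -17.33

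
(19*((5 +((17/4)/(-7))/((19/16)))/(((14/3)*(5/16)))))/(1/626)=8969328/245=36609.50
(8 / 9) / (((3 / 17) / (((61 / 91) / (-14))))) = -4148 / 17199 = -0.24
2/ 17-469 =-7971/ 17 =-468.88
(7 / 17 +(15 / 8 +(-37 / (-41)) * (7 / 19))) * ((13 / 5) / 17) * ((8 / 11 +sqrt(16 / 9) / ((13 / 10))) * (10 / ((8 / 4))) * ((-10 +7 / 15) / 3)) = -339096446 / 30392685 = -11.16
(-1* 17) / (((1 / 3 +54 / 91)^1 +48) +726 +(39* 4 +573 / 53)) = -245973 / 13626008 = -0.02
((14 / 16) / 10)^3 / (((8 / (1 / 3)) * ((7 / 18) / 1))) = 147 / 2048000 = 0.00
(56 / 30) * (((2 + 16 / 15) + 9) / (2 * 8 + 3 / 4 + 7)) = 20272 / 21375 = 0.95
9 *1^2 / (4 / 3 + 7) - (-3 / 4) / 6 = 241 / 200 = 1.20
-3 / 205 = -0.01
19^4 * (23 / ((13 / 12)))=35968596 / 13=2766815.08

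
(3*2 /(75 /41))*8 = 26.24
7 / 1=7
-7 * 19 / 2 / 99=-0.67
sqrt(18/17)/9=sqrt(34)/51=0.11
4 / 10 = 2 / 5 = 0.40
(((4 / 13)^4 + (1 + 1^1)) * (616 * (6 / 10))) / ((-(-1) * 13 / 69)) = 7316383536 / 1856465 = 3941.03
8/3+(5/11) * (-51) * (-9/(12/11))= 2327/12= 193.92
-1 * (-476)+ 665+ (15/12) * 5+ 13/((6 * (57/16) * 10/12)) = 1308697/1140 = 1147.98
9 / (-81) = -1 / 9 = -0.11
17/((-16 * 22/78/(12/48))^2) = 25857/495616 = 0.05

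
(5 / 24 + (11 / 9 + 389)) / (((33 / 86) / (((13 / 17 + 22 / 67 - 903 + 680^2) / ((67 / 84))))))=4447709621848808 / 7554987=588711750.51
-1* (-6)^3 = 216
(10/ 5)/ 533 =2/ 533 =0.00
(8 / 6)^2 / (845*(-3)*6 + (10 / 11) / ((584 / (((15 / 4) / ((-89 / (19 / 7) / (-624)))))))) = -0.00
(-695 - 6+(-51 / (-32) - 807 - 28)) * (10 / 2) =-245505 / 32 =-7672.03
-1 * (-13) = 13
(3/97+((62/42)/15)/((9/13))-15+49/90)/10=-7855219/5499900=-1.43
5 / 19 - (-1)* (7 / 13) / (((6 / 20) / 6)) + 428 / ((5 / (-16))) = -1677831 / 1235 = -1358.57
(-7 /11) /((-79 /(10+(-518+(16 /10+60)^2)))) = 575148 /21725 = 26.47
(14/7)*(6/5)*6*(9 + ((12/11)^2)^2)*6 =899.97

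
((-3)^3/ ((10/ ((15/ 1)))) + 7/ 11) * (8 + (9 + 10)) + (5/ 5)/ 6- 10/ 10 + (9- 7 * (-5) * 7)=-27164/ 33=-823.15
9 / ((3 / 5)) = 15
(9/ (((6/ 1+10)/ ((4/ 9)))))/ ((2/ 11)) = 11/ 8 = 1.38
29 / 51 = 0.57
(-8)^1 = -8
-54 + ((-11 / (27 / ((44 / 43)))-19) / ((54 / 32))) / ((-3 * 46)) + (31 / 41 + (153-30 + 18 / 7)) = 44950129522 / 620764641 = 72.41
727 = 727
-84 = -84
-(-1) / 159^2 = 1 / 25281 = 0.00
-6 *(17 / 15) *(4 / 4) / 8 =-17 / 20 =-0.85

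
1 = 1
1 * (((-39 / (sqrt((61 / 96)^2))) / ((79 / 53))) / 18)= -11024 / 4819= -2.29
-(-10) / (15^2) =2 / 45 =0.04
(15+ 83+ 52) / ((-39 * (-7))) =50 / 91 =0.55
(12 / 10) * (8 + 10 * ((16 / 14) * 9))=4656 / 35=133.03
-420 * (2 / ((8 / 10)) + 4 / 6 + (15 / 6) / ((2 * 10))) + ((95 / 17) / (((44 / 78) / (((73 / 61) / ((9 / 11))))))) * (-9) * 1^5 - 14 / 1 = -1583403 / 1037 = -1526.91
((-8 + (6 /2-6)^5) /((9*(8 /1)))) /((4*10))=-251 /2880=-0.09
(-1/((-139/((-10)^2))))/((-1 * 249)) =-100/34611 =-0.00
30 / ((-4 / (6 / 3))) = -15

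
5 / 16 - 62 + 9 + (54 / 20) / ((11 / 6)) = -45069 / 880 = -51.21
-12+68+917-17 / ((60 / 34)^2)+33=900487 / 900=1000.54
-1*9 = -9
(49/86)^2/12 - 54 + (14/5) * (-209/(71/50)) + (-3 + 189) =-1764929305/6301392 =-280.09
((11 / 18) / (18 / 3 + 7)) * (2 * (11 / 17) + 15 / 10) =1045 / 7956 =0.13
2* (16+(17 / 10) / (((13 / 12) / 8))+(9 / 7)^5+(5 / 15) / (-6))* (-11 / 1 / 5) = -6924314441 / 49160475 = -140.85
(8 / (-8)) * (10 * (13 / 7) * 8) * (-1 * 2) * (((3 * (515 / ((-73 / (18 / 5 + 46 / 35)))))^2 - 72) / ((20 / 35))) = 1459072779840 / 261121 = 5587726.69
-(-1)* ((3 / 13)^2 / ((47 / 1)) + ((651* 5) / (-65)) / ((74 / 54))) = -10739214 / 293891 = -36.54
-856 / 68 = -214 / 17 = -12.59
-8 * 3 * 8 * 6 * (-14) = 16128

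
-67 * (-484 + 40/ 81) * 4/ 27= 10495952/ 2187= 4799.25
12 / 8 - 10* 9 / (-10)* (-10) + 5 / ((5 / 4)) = -169 / 2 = -84.50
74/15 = 4.93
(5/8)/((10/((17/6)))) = 17/96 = 0.18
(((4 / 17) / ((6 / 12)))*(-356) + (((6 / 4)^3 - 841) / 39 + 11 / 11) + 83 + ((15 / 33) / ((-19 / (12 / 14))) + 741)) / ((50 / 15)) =4934989021 / 25865840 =190.79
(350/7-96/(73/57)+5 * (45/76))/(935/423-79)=51625881/180210136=0.29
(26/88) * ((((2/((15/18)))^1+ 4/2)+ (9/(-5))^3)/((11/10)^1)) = -2327/6050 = -0.38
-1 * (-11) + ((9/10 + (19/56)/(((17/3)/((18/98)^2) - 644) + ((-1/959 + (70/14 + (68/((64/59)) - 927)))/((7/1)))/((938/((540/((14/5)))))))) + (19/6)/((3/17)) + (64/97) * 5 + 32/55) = 13910331420790566181/412468940953661625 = 33.72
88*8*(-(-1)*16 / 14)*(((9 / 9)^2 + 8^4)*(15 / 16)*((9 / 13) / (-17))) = -11452320 / 91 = -125849.67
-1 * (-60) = 60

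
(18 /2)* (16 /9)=16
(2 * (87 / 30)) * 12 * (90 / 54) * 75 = 8700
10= 10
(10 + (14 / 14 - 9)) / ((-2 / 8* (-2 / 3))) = 12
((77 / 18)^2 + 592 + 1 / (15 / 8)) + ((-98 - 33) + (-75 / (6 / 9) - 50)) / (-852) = 140595203 / 230040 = 611.18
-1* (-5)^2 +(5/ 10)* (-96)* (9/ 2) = -241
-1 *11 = -11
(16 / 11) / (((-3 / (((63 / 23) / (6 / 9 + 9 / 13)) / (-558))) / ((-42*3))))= -91728 / 415679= -0.22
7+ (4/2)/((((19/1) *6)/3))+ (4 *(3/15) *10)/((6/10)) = 1162/57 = 20.39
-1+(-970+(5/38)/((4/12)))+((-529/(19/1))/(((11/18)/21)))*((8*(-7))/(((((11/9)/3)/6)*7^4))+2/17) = -152101793/201586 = -754.53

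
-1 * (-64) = 64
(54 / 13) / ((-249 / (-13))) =18 / 83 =0.22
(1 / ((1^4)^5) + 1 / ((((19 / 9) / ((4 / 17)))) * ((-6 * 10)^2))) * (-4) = -32301 / 8075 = -4.00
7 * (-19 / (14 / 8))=-76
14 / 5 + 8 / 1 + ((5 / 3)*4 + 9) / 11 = 2017 / 165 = 12.22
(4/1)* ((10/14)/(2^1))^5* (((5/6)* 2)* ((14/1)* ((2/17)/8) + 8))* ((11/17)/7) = 15984375/544008976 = 0.03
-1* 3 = -3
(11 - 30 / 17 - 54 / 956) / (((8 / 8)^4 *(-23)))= -74587 / 186898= -0.40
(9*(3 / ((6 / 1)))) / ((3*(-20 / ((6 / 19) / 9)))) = -1 / 380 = -0.00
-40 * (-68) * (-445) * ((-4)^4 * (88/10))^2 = -6142910529536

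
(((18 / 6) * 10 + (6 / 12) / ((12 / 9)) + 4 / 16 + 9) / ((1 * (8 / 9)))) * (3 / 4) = 8559 / 256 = 33.43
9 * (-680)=-6120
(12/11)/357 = 4/1309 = 0.00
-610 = -610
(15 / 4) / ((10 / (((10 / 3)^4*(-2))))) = -2500 / 27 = -92.59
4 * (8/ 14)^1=16/ 7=2.29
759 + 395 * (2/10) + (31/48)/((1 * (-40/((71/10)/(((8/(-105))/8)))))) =1088047/1280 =850.04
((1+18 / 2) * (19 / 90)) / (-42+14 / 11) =-209 / 4032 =-0.05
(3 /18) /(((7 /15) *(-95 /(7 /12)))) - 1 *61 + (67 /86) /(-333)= -132775633 /2176488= -61.00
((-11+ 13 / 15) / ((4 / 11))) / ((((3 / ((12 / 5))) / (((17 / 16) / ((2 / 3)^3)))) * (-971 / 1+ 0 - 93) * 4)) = 1683 / 89600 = 0.02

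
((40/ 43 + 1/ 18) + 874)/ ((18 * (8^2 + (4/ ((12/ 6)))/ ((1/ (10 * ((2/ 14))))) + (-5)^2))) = 4740673/ 8958276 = 0.53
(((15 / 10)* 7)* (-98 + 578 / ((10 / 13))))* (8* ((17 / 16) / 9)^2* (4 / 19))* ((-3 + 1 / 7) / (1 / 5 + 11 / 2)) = -174845 / 2166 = -80.72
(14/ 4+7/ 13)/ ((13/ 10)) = 525/ 169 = 3.11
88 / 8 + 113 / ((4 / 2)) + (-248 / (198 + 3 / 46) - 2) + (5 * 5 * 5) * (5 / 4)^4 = 861649675 / 2332416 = 369.42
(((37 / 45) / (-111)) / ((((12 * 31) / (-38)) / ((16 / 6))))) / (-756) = -19 / 7118685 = -0.00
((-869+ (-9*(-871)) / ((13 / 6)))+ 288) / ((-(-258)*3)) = 3037 / 774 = 3.92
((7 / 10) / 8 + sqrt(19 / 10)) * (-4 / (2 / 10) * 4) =-8 * sqrt(190) -7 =-117.27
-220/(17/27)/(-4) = 1485/17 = 87.35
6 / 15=2 / 5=0.40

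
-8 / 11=-0.73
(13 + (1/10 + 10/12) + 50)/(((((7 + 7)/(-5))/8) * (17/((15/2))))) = -1370/17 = -80.59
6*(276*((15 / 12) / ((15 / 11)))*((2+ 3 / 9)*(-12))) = -42504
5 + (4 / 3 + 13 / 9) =70 / 9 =7.78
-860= -860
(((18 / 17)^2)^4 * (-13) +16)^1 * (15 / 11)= -474710526480 / 76733331851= -6.19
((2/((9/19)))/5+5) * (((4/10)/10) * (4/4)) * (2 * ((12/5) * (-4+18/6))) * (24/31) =-16832/19375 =-0.87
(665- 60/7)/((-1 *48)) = -4595/336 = -13.68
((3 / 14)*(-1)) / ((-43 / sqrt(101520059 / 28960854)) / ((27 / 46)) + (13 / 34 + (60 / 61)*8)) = 1313361546423470991 / 1086684169925706759113 + 91099253597698476*sqrt(4674) / 1086684169925706759113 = 0.01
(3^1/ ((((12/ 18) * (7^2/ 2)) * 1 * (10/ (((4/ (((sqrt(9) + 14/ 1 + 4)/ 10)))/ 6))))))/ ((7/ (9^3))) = 1458/ 2401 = 0.61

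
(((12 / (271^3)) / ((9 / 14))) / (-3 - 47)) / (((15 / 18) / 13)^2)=-56784 / 12439069375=-0.00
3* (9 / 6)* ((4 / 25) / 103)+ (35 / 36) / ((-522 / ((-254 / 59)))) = 21424427 / 1427487300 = 0.02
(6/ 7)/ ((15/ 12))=24/ 35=0.69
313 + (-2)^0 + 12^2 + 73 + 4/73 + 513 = 76216/73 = 1044.05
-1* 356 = -356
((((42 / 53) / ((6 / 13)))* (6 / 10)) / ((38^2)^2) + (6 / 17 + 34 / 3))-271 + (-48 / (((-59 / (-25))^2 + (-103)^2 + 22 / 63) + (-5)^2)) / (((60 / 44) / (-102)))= -258.98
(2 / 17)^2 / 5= 0.00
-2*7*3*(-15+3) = 504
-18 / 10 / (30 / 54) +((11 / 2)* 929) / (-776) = -9.82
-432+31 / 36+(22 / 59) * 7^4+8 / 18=986797 / 2124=464.59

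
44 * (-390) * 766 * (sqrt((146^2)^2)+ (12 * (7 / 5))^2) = -1419496807872 / 5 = -283899361574.40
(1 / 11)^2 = 1 / 121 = 0.01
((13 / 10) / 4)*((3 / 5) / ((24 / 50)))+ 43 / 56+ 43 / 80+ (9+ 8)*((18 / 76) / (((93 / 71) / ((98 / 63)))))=12850219 / 1979040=6.49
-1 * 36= -36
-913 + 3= -910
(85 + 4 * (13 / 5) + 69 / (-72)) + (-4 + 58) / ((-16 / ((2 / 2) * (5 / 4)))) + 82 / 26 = 582671 / 6240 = 93.38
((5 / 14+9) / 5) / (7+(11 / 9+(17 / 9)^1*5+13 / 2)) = 393 / 5075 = 0.08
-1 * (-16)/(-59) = -16/59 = -0.27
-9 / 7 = -1.29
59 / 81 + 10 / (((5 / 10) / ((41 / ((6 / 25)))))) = 276809 / 81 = 3417.40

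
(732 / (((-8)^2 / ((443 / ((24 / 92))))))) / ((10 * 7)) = 621529 / 2240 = 277.47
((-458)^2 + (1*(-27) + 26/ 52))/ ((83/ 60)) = 12584250/ 83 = 151617.47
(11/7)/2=11/14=0.79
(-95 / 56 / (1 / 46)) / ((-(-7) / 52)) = -579.69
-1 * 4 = -4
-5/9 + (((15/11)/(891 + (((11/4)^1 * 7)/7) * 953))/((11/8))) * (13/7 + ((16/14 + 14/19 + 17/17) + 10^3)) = -79001465/290646477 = -0.27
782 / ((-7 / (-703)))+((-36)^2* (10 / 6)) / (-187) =102787382 / 1309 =78523.59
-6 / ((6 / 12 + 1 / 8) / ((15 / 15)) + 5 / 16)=-6.40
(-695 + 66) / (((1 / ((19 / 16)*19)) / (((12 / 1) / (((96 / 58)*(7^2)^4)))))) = -0.02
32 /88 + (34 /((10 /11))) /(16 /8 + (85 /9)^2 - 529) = 31919 /114730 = 0.28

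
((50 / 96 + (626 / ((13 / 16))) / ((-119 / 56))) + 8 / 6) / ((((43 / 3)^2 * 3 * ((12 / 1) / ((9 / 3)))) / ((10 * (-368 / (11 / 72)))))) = 15841606500 / 4494919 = 3524.34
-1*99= -99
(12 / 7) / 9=4 / 21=0.19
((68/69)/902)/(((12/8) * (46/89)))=3026/2147211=0.00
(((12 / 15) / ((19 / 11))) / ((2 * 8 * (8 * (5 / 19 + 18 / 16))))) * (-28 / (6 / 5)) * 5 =-385 / 1266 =-0.30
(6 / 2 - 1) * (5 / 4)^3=125 / 32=3.91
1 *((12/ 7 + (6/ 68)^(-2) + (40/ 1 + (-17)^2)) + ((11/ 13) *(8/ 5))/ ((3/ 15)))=381595/ 819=465.93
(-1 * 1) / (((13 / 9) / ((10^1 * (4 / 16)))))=-45 / 26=-1.73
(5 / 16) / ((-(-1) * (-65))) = -1 / 208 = -0.00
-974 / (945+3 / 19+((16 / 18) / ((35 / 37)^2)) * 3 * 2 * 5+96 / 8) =-6800955 / 6891443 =-0.99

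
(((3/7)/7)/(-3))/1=-1/49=-0.02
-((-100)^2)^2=-100000000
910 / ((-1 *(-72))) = 455 / 36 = 12.64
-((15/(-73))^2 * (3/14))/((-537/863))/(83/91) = 2524275/158345906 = 0.02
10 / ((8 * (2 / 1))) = 5 / 8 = 0.62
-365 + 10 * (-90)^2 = 80635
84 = 84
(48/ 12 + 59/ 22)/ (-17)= -147/ 374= -0.39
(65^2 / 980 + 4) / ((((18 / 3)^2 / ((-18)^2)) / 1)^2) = 131949 / 196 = 673.21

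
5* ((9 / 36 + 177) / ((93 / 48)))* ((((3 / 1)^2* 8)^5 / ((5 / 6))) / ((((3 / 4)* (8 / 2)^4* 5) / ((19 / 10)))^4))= 202073527143 / 12400000000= 16.30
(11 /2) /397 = 11 /794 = 0.01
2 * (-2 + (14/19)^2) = -1052/361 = -2.91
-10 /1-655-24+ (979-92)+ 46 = 244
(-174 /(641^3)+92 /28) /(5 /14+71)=0.05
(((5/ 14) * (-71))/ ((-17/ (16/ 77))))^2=0.10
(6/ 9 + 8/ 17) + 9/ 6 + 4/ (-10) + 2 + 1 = 5.24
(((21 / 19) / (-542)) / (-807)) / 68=7 / 188371016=0.00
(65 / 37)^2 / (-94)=-4225 / 128686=-0.03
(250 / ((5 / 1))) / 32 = 25 / 16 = 1.56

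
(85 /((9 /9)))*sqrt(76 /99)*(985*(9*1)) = 660217.25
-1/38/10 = -1/380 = -0.00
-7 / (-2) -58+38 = -33 / 2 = -16.50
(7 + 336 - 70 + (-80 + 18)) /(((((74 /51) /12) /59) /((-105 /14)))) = -28570455 /37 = -772174.46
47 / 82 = 0.57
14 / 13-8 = -90 / 13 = -6.92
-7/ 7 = -1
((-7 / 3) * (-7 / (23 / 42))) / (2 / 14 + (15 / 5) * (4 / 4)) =2401 / 253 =9.49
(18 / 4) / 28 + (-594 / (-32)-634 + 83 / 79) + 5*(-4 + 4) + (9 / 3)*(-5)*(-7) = -4505633 / 8848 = -509.23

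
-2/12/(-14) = 0.01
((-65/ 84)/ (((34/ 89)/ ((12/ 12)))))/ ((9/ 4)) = -5785/ 6426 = -0.90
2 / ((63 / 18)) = 4 / 7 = 0.57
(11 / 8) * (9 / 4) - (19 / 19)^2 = 67 / 32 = 2.09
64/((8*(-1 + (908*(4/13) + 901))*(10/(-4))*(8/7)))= -91/38330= -0.00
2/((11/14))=28/11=2.55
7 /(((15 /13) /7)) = 637 /15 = 42.47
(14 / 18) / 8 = 7 / 72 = 0.10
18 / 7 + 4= 46 / 7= 6.57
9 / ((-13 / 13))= -9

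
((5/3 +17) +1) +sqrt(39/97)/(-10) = 59/3-sqrt(3783)/970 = 19.60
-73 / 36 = -2.03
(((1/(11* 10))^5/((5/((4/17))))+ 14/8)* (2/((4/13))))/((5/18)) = 70072283531367/1711166875000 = 40.95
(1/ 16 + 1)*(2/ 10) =17/ 80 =0.21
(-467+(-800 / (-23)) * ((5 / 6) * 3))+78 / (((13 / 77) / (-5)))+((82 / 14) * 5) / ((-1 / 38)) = -612267 / 161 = -3802.90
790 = 790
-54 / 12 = -9 / 2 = -4.50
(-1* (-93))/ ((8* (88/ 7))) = 651/ 704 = 0.92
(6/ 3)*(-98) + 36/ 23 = -194.43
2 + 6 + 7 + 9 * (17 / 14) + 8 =475 / 14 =33.93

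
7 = 7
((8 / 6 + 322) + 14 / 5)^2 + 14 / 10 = 23931979 / 225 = 106364.35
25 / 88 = 0.28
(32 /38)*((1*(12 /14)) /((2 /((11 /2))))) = 264 /133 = 1.98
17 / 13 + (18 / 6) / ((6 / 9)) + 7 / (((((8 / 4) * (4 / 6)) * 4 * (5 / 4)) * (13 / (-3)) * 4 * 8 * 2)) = 7429 / 1280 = 5.80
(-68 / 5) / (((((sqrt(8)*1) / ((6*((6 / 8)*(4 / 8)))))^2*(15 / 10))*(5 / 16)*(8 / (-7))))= 16.06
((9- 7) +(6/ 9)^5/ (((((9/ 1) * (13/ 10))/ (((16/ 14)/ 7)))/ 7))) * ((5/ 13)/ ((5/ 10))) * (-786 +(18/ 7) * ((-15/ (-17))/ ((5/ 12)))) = -124031914280/ 102626433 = -1208.58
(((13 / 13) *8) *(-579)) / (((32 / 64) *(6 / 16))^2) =-395264 / 3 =-131754.67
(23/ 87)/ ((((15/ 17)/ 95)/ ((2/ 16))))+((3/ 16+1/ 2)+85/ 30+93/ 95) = 3196663/ 396720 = 8.06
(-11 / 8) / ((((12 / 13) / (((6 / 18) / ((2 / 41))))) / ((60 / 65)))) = -451 / 48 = -9.40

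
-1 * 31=-31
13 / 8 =1.62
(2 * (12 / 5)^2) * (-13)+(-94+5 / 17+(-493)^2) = 103192352 / 425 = 242805.53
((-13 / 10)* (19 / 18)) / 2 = -247 / 360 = -0.69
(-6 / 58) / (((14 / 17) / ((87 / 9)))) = -17 / 14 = -1.21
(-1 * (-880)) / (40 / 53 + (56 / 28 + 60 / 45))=13992 / 65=215.26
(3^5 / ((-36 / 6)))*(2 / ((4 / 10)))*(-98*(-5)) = -99225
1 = 1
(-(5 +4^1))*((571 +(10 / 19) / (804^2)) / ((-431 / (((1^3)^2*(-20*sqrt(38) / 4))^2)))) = 87662089925 / 7739036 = 11327.26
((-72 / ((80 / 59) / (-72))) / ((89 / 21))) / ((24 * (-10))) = -33453 / 8900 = -3.76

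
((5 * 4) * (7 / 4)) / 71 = 35 / 71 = 0.49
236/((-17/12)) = -2832/17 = -166.59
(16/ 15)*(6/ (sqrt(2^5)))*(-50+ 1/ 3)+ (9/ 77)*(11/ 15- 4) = -596*sqrt(2)/ 15- 21/ 55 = -56.57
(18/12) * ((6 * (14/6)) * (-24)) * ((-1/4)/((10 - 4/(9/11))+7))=1134/109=10.40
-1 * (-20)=20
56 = 56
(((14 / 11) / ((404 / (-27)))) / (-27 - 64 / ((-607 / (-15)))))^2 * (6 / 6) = 1462374081 / 165118028230276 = 0.00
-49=-49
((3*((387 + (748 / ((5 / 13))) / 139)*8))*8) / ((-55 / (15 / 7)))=-160524864 / 53515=-2999.62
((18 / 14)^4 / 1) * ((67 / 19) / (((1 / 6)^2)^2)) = 569704752 / 45619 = 12488.32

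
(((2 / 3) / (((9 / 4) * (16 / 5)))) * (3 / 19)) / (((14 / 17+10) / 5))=425 / 62928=0.01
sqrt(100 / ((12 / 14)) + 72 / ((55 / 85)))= sqrt(248226) / 33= 15.10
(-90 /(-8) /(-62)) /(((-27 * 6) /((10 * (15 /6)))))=125 /4464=0.03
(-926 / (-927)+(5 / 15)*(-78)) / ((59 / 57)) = -440344 / 18231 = -24.15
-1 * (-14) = 14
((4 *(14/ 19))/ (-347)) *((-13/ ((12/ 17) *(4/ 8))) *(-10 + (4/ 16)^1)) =-20111/ 6593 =-3.05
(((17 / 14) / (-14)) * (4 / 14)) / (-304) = 17 / 208544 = 0.00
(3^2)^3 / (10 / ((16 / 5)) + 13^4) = 1944 / 76171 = 0.03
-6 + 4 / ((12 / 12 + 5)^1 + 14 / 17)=-157 / 29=-5.41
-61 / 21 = -2.90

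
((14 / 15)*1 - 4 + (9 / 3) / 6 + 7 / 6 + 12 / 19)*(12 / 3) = -292 / 95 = -3.07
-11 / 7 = -1.57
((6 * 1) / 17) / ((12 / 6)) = 3 / 17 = 0.18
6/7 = 0.86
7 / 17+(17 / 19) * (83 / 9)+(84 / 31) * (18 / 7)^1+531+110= 59173613 / 90117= 656.63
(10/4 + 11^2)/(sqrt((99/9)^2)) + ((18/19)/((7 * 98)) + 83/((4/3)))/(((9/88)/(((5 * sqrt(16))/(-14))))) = -2584263641/3010854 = -858.32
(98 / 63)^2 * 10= 1960 / 81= 24.20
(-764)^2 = 583696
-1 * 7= -7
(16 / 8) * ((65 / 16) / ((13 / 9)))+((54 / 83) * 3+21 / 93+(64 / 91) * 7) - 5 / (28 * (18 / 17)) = 12.56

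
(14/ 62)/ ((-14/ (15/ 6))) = -0.04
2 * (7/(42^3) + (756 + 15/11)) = 88175315/58212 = 1514.73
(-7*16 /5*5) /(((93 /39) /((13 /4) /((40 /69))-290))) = 4140773 /310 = 13357.33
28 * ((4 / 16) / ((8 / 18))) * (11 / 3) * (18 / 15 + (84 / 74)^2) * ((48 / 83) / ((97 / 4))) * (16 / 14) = 215854848 / 55109095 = 3.92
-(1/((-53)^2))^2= -0.00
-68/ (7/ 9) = -612/ 7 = -87.43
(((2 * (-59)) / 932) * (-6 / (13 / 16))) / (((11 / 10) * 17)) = 28320 / 566423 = 0.05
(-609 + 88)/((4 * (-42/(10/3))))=2605/252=10.34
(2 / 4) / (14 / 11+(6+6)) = 11 / 292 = 0.04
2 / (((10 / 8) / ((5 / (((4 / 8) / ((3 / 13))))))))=48 / 13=3.69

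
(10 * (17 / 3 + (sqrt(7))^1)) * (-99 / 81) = -1870 / 27 - 110 * sqrt(7) / 9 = -101.60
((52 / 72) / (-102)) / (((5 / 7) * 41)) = -91 / 376380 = -0.00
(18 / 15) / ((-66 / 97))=-97 / 55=-1.76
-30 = -30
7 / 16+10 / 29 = 363 / 464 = 0.78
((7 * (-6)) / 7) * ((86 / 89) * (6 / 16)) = -387 / 178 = -2.17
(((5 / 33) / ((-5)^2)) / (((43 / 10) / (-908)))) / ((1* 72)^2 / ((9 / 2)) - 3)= -1816 / 1630431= -0.00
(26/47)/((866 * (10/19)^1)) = 247/203510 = 0.00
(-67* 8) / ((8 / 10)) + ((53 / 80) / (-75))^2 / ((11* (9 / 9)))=-265319997191 / 396000000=-670.00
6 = 6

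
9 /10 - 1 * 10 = -91 /10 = -9.10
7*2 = 14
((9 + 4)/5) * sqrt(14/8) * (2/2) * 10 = 13 * sqrt(7) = 34.39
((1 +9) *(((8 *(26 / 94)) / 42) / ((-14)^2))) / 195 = 2 / 145089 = 0.00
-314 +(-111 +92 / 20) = -420.40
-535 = -535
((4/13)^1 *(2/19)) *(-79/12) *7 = -1106/741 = -1.49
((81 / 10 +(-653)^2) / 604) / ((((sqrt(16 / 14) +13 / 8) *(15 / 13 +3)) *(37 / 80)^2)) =3228489147520 / 3745128123-567646443520 *sqrt(14) / 3745128123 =294.93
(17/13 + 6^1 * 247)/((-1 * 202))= -19283/2626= -7.34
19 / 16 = 1.19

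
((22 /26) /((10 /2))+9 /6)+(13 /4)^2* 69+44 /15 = 457651 /624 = 733.42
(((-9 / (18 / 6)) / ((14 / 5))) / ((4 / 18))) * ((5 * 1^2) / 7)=-675 / 196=-3.44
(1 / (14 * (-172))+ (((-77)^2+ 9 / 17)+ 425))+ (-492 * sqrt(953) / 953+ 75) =6413.59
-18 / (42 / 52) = -156 / 7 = -22.29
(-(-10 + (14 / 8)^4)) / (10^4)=159 / 2560000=0.00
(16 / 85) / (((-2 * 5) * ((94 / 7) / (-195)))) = 1092 / 3995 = 0.27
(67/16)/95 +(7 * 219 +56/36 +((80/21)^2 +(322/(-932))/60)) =5376588741/3470768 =1549.11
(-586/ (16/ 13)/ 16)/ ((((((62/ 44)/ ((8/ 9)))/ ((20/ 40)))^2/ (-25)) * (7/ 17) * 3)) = 195877825/ 3269322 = 59.91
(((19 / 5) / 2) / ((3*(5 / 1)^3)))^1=19 / 3750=0.01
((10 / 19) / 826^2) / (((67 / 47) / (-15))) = -3525 / 434268674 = -0.00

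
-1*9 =-9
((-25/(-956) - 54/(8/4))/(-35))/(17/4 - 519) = -25787/17223535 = -0.00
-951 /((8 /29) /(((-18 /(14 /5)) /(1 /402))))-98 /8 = 62362928 /7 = 8908989.71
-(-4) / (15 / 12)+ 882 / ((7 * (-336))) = 113 / 40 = 2.82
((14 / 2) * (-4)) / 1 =-28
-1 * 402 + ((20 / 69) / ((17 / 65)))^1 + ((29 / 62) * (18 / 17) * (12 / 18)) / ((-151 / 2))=-2201245538 / 5490813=-400.90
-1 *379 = -379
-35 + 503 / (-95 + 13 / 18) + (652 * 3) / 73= -1677445 / 123881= -13.54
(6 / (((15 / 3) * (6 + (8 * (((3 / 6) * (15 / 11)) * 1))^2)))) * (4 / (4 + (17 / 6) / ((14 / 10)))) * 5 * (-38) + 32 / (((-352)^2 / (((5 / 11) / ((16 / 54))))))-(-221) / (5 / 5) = 174974048327 / 807203584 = 216.77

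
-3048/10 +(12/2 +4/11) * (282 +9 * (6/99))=903396/605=1493.22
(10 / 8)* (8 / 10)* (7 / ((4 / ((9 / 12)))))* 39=819 / 16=51.19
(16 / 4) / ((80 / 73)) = 73 / 20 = 3.65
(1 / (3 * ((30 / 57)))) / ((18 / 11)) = 209 / 540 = 0.39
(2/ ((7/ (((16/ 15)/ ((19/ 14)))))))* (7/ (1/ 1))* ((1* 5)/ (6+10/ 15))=112/ 95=1.18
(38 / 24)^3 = 6859 / 1728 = 3.97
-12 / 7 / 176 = -3 / 308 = -0.01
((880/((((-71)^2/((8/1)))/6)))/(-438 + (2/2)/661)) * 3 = -83761920/1459455197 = -0.06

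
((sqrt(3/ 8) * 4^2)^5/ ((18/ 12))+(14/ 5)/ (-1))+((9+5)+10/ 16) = 473/ 40+24576 * sqrt(6) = 60210.48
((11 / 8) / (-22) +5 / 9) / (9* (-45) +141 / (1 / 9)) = 71 / 124416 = 0.00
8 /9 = 0.89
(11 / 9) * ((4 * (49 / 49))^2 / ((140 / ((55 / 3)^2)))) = 26620 / 567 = 46.95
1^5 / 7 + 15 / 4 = 109 / 28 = 3.89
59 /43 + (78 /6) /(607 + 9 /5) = 182391 /130892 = 1.39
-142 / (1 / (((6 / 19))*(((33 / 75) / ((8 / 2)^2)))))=-2343 / 1900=-1.23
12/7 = 1.71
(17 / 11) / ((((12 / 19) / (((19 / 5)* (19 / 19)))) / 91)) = 558467 / 660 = 846.16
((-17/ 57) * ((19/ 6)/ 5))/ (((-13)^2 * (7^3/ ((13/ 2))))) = -17/ 802620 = -0.00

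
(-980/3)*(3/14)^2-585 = -600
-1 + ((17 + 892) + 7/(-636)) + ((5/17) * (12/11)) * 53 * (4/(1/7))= 164618387/118932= 1384.14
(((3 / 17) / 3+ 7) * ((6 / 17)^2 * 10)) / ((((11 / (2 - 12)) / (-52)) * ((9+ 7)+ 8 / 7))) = 1310400 / 54043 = 24.25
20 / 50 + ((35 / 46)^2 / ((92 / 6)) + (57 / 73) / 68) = 271326517 / 603969880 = 0.45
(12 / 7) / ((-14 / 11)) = -66 / 49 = -1.35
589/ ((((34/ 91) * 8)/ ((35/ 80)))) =86.21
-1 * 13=-13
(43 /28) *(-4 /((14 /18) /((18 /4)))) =-3483 /98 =-35.54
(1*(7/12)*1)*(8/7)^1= 2/3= 0.67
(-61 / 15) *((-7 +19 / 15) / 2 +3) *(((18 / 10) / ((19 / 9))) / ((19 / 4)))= -4392 / 45125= -0.10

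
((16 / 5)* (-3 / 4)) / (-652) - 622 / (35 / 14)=-202769 / 815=-248.80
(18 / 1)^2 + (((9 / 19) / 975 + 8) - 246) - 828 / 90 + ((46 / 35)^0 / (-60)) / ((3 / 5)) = 17066573 / 222300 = 76.77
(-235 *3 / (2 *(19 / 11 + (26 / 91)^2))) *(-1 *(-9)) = -227997 / 130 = -1753.82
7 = 7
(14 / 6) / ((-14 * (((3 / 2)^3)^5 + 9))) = -16384 / 43931457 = -0.00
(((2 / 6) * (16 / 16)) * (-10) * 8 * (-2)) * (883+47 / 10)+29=47373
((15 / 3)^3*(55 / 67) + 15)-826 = -47462 / 67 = -708.39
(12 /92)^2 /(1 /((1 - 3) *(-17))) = 306 /529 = 0.58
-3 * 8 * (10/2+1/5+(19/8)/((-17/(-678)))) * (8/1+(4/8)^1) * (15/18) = -33973/2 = -16986.50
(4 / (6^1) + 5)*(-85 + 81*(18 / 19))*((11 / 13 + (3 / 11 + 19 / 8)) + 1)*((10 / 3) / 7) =-68606645 / 684684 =-100.20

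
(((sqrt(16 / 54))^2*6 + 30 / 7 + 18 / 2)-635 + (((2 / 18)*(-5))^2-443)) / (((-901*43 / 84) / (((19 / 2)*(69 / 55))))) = 105318748 / 3835557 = 27.46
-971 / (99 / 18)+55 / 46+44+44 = -87.35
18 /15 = 6 /5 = 1.20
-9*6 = -54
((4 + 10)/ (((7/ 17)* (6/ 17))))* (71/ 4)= 1709.92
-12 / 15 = -4 / 5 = -0.80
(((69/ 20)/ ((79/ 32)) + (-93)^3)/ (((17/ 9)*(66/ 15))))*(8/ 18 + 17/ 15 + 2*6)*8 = -45676988916/ 4345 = -10512540.60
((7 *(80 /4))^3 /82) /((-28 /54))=-2646000 /41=-64536.59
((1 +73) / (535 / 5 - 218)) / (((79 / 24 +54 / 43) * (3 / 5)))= -3440 / 14079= -0.24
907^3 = 746142643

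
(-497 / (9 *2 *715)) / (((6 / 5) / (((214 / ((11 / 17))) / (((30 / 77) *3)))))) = -6328301 / 694980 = -9.11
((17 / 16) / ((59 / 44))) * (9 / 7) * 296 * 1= 124542 / 413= 301.55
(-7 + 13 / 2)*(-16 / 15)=8 / 15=0.53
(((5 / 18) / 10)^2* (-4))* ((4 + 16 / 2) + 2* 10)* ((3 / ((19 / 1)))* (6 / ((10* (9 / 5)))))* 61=-488 / 1539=-0.32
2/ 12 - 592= -3551/ 6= -591.83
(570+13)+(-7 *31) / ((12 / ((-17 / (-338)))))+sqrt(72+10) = sqrt(82)+2360959 / 4056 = 591.15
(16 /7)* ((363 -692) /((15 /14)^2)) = -147392 /225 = -655.08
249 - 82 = 167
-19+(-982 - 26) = -1027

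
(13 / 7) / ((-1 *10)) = -13 / 70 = -0.19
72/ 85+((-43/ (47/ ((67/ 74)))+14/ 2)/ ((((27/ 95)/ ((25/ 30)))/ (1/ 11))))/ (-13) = 60919601/ 84550180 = 0.72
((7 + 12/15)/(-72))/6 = -13/720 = -0.02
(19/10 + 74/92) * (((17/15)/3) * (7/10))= 37009/51750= 0.72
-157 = -157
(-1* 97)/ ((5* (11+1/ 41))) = -1.76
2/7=0.29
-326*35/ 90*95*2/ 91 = -264.70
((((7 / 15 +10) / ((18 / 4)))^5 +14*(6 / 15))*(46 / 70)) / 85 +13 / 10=29341379621737 / 15694117031250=1.87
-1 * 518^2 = -268324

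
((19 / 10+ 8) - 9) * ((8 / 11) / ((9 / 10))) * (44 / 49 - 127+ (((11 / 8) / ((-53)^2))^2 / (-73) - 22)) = -267524422728553 / 2483734047256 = -107.71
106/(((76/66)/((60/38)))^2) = 25972650/130321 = 199.30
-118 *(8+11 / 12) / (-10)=105.22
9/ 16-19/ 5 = -259/ 80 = -3.24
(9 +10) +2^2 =23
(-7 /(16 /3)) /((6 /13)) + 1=-59 /32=-1.84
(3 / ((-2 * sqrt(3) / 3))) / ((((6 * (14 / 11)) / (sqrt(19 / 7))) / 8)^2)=-4598 * sqrt(3) / 1029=-7.74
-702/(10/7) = -491.40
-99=-99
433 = 433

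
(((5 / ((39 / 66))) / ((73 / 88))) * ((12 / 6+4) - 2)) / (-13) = -38720 / 12337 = -3.14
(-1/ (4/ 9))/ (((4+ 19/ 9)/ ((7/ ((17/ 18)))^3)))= -40507614/ 270215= -149.91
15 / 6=5 / 2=2.50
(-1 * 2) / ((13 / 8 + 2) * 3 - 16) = 16 / 41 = 0.39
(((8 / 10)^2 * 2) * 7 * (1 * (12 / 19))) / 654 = 448 / 51775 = 0.01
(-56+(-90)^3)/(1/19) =-13852064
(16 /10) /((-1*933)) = -8 /4665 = -0.00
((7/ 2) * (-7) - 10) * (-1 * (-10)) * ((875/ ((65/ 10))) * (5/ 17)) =-3018750/ 221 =-13659.50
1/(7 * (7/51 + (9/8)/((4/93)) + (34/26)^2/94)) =12962976/2387545279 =0.01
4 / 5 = 0.80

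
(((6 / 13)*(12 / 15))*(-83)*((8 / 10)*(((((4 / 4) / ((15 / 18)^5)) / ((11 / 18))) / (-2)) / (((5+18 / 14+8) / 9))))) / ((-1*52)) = -2195678016 / 3630859375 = -0.60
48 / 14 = 24 / 7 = 3.43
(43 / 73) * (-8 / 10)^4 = 11008 / 45625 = 0.24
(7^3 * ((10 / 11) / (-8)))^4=8650804500625 / 3748096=2308053.08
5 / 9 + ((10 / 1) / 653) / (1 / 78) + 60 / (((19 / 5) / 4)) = 7247815 / 111663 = 64.91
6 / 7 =0.86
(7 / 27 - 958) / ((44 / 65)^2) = -109254275 / 52272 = -2090.11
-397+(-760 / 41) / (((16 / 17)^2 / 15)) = -932689 / 1312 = -710.89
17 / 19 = 0.89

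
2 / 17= 0.12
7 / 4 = 1.75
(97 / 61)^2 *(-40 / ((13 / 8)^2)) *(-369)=8888117760 / 628849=14133.95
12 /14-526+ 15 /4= -14599 /28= -521.39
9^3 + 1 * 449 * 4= 2525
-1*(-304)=304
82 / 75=1.09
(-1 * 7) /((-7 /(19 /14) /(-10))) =-95 /7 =-13.57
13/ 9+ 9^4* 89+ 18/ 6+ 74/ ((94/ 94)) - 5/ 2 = 10512089/ 18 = 584004.94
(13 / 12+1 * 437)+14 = 5425 / 12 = 452.08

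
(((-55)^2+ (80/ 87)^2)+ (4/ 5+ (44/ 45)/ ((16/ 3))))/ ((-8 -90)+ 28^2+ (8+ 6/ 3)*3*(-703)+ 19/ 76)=-0.15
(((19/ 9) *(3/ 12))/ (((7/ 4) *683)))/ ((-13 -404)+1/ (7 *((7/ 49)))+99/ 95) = -1805/ 1696246209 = -0.00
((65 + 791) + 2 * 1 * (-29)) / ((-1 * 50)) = -399 / 25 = -15.96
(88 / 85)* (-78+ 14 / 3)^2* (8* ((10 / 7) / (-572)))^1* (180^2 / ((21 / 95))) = -176563200000 / 10829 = -16304663.40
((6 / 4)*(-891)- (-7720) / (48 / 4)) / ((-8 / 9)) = 12477 / 16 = 779.81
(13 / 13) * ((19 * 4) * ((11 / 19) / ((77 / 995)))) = 3980 / 7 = 568.57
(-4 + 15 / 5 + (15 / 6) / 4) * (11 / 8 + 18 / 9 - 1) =-57 / 64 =-0.89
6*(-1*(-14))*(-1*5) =-420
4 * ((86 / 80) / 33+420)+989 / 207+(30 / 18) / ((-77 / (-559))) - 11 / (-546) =76442617 / 45045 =1697.03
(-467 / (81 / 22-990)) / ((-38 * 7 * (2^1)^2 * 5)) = -5137 / 57719340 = -0.00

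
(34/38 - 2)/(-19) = 21/361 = 0.06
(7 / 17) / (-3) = -7 / 51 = -0.14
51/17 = 3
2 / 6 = 1 / 3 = 0.33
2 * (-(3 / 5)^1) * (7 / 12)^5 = -16807 / 207360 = -0.08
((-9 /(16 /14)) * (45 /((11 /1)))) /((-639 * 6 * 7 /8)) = 0.01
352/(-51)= -352/51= -6.90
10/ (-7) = -10/ 7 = -1.43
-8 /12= -2 /3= -0.67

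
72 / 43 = 1.67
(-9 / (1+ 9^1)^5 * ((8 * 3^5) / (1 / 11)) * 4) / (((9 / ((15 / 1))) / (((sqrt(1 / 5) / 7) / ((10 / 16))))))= -64152 * sqrt(5) / 109375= -1.31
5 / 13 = 0.38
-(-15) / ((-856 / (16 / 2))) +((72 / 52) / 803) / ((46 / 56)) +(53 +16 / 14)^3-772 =1391778739247436 / 8811799997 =157944.89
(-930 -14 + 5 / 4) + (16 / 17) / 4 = -64091 / 68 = -942.51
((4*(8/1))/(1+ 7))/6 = 2/3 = 0.67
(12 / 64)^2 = 9 / 256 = 0.04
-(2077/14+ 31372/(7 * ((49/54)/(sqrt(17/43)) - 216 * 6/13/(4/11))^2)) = -823778826645750101014621093/5550442786098549639636350 - 9205941168179788032 * sqrt(731)/396460199007039259974025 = -148.42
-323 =-323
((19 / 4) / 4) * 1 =1.19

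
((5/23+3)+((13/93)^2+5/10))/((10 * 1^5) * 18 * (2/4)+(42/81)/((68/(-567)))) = 25274801/579474351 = 0.04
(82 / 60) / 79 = 41 / 2370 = 0.02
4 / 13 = 0.31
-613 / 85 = -7.21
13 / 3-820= -2447 / 3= -815.67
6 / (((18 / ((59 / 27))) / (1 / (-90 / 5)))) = -59 / 1458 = -0.04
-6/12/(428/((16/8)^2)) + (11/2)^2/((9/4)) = 25885/1926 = 13.44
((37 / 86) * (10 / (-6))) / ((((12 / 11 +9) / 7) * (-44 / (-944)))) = -4130 / 387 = -10.67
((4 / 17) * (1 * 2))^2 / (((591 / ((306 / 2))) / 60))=11520 / 3349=3.44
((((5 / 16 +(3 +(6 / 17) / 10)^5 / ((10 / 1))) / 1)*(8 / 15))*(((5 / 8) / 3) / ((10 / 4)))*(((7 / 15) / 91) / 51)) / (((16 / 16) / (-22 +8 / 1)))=-64792192851883 / 39713843995312500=-0.00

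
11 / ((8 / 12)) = 16.50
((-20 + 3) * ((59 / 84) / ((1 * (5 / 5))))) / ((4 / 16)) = -1003 / 21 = -47.76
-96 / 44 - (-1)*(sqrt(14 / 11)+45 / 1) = sqrt(154) / 11+471 / 11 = 43.95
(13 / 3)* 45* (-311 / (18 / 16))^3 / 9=-1001070087680 / 2187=-457736665.61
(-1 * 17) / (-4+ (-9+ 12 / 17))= 289 / 209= 1.38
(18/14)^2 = 81/49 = 1.65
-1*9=-9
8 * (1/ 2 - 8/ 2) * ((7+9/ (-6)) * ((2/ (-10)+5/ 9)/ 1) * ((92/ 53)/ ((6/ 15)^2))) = -283360/ 477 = -594.05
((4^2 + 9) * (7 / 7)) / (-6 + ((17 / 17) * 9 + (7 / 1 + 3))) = 25 / 13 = 1.92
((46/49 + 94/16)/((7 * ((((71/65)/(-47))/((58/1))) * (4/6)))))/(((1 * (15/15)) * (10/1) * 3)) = -47327449/389648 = -121.46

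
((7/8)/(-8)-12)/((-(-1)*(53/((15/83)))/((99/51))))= -383625/4786112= -0.08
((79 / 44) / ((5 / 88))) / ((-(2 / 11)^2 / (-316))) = 1510322 / 5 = 302064.40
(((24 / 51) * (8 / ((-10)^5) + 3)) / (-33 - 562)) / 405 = -10714 / 1828828125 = -0.00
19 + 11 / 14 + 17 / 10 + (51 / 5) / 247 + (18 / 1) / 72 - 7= 510989 / 34580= 14.78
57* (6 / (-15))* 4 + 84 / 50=-2238 / 25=-89.52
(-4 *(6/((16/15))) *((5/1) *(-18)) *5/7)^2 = 102515625/49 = 2092155.61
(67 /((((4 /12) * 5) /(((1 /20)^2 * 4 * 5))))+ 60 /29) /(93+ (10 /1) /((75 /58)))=35487 /876380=0.04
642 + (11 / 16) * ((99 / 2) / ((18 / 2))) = 20665 / 32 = 645.78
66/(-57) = -22/19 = -1.16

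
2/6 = 1/3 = 0.33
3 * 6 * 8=144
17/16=1.06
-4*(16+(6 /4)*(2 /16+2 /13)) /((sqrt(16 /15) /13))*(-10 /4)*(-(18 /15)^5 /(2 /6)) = -497907*sqrt(15) /125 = -15427.08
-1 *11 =-11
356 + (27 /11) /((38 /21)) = 149375 /418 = 357.36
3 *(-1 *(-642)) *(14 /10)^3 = 660618 /125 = 5284.94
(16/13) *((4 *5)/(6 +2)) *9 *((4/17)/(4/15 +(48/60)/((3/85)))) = 2700/9503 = 0.28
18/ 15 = 6/ 5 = 1.20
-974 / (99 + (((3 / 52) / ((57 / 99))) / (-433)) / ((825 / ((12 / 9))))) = -1302128425 / 132351862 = -9.84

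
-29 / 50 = -0.58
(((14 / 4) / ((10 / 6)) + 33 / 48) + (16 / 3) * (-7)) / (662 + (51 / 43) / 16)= -356513 / 6832605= -0.05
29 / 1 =29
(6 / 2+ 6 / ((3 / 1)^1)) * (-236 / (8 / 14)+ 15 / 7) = -14380 / 7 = -2054.29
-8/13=-0.62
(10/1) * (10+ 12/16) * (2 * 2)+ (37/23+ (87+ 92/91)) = 1087564/2093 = 519.62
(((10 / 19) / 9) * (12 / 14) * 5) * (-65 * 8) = -52000 / 399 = -130.33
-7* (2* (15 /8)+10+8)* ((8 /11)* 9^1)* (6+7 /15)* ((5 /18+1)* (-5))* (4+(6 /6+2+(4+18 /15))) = 27626473 /55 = 502299.51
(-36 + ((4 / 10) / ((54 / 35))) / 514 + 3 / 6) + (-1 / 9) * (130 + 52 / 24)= -696463 / 13878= -50.18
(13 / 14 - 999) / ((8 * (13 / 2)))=-13973 / 728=-19.19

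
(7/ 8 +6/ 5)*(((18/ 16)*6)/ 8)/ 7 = 0.25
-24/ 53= -0.45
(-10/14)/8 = -5/56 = -0.09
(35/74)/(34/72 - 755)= -630/1005031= -0.00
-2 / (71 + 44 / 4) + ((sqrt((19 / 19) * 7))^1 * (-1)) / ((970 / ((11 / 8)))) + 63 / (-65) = -2648 / 2665 - 11 * sqrt(7) / 7760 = -1.00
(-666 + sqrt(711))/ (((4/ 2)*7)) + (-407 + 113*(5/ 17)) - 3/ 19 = -952998/ 2261 + 3*sqrt(79)/ 14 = -419.59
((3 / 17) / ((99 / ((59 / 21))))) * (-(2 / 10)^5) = -59 / 36815625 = -0.00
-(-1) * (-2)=-2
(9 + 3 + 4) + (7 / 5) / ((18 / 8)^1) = 748 / 45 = 16.62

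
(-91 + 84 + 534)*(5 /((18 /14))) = 18445 /9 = 2049.44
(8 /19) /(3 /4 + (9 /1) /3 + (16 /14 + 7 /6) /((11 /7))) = 1056 /13091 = 0.08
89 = 89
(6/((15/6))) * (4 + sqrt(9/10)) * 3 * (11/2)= 297 * sqrt(10)/25 + 792/5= 195.97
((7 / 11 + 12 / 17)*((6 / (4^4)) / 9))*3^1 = 251 / 23936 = 0.01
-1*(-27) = 27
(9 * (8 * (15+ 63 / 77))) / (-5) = -12528 / 55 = -227.78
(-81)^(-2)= 1 / 6561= 0.00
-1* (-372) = 372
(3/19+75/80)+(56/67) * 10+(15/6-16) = -82417/20368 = -4.05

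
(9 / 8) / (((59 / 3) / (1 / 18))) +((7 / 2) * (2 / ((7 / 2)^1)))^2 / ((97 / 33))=124899 / 91568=1.36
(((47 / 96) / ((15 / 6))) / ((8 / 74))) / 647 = 1739 / 621120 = 0.00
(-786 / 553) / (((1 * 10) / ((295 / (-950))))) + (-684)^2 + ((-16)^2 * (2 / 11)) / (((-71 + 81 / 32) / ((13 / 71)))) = 60083640217250911 / 128423383550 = 467855.92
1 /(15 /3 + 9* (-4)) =-1 /31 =-0.03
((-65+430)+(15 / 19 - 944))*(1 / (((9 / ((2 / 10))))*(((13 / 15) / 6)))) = -88.96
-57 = -57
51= 51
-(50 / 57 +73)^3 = -74671645931 / 185193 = -403209.87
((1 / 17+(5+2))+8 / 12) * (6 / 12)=197 / 51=3.86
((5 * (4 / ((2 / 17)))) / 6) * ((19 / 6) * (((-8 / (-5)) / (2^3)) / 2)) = 8.97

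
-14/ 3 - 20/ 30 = -16/ 3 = -5.33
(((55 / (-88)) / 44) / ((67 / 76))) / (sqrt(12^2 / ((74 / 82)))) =-95 * sqrt(1517) / 2900832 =-0.00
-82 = -82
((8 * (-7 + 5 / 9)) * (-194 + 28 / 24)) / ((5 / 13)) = 25848.24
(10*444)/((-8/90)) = -49950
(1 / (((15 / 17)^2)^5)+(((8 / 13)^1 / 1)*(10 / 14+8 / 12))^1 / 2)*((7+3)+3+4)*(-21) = -3497794087432103 / 2498818359375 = -1399.78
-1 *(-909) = 909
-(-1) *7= 7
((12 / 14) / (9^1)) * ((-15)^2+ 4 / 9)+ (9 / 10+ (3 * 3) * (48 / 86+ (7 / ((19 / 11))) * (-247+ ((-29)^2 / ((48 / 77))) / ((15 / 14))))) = 228189926789 / 6176520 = 36944.74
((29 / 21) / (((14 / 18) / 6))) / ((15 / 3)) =2.13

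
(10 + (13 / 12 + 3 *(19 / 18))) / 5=57 / 20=2.85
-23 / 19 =-1.21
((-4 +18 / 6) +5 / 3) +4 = 14 / 3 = 4.67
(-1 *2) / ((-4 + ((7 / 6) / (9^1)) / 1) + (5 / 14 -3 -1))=189 / 710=0.27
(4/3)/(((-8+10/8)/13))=-2.57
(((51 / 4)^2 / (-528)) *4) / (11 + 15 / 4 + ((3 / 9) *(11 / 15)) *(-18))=-1445 / 12144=-0.12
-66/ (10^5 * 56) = -0.00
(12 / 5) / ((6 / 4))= 8 / 5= 1.60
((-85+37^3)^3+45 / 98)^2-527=160585680084196630731605841687853 / 9604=16720708047084197285673240000.00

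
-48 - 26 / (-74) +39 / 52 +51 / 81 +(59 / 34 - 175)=-14913365 / 67932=-219.53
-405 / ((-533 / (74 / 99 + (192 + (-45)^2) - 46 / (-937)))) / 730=1851565167 / 802070126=2.31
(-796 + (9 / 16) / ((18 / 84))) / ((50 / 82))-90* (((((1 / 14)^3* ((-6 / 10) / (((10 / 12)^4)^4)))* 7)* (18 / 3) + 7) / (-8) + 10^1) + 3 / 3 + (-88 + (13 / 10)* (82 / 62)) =-4097101614182170383 / 1854248046875000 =-2209.58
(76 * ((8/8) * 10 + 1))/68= 209/17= 12.29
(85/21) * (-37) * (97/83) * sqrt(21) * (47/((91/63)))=-43014165 * sqrt(21)/7553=-26097.67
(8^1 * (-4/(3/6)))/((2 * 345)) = -32/345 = -0.09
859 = 859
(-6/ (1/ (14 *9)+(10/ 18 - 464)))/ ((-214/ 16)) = -0.00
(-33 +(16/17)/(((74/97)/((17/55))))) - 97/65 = -902406/26455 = -34.11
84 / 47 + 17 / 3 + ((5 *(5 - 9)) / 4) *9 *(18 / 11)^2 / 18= 12961 / 17061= 0.76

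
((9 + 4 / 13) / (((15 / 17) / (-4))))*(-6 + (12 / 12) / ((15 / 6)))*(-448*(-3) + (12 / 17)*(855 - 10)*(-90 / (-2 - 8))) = 1586042.68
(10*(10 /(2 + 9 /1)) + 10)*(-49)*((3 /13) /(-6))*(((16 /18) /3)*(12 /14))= 3920 /429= 9.14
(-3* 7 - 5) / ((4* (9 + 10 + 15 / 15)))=-13 / 40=-0.32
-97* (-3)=291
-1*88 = -88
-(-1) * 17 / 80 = 17 / 80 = 0.21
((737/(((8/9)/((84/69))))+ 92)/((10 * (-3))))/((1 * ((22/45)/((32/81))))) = -202652/6831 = -29.67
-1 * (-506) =506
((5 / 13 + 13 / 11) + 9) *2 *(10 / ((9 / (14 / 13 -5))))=-513740 / 5577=-92.12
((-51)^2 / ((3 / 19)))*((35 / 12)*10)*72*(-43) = -1487511900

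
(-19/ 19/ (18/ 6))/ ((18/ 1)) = -1/ 54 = -0.02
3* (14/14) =3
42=42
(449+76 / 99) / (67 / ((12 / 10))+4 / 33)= 89054 / 11079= 8.04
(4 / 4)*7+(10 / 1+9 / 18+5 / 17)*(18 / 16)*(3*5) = 51449 / 272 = 189.15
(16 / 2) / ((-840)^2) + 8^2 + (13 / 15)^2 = 634561 / 9800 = 64.75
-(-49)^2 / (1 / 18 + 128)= -43218 / 2305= -18.75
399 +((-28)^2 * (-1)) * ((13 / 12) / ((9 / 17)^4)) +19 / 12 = -819707305 / 78732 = -10411.36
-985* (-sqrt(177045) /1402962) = 985* sqrt(177045) /1402962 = 0.30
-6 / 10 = -3 / 5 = -0.60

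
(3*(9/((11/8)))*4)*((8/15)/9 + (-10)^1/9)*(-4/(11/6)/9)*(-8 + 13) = 100.14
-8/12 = -2/3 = -0.67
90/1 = 90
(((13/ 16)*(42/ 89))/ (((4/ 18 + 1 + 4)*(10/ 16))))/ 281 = 2457/ 5877115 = 0.00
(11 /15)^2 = 121 /225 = 0.54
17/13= 1.31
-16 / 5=-3.20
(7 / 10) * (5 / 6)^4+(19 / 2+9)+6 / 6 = 51419 / 2592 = 19.84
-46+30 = -16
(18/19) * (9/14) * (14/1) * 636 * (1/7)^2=103032/931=110.67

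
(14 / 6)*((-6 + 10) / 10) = 14 / 15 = 0.93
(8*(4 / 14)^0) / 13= 8 / 13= 0.62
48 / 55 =0.87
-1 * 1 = -1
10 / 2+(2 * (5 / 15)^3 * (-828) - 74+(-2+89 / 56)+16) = -19277 / 168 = -114.74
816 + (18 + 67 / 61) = 50941 / 61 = 835.10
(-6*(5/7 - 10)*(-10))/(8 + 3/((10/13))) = -39000/833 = -46.82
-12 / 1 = -12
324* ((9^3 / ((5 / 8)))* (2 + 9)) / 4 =5196312 / 5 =1039262.40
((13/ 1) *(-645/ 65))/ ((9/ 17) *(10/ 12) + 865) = -4386/ 29425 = -0.15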